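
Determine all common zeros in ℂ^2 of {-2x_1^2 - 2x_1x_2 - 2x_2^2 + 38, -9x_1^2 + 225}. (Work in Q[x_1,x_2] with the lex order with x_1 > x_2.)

Compute a lex Gröbner basis by Buchberger's algorithm.
f_1 = -2x_1^2 - 2x_1x_2 - 2x_2^2 + 38, LT = x_1^2.
f_2 = -9x_1^2 + 225, LT = x_1^2.

S(f_1,f_2): lcm = x_1^2. S = x_1x_2 + x_2^2 + 6.
  leading term x_1x_2: no divisor's leading term divides it; move x_1x_2 to the remainder.
  leading term x_2^2: no divisor's leading term divides it; move x_2^2 to the remainder.
  leading term 1: no divisor's leading term divides it; move 6 to the remainder.
  remainder x_1x_2 + x_2^2 + 6 ≠ 0; add h_3 = x_1x_2 + x_2^2 + 6 to the basis.

S(f_1,h_3): lcm = x_1^2x_2. S = -6x_1 + x_2^3 - 19x_2.
  leading term x_1: no divisor's leading term divides it; move -6x_1 to the remainder.
  leading term x_2^3: no divisor's leading term divides it; move x_2^3 to the remainder.
  leading term x_2: no divisor's leading term divides it; move -19x_2 to the remainder.
  remainder -6x_1 + x_2^3 - 19x_2 ≠ 0; add h_4 = -6x_1 + x_2^3 - 19x_2 to the basis.

S(f_1,h_4): lcm = x_1^2. S = 1/6x_1x_2^3 - 13/6x_1x_2 + x_2^2 - 19.
  leading term x_1x_2^3: subtract (1/6x_2^2)·h_3 from 1/6x_1x_2^3 - 13/6x_1x_2 + x_2^2 - 19 → -13/6x_1x_2 - 1/6x_2^4 - 19
  leading term x_1x_2: subtract (-13/6)·h_3 from -13/6x_1x_2 - 1/6x_2^4 - 19 → -1/6x_2^4 + 13/6x_2^2 - 6
  leading term x_2^4: no divisor's leading term divides it; move -1/6x_2^4 to the remainder.
  leading term x_2^2: no divisor's leading term divides it; move 13/6x_2^2 to the remainder.
  leading term 1: no divisor's leading term divides it; move -6 to the remainder.
  remainder -1/6x_2^4 + 13/6x_2^2 - 6 ≠ 0; add h_5 = -1/6x_2^4 + 13/6x_2^2 - 6 to the basis.

The other S-polynomials (S(f_2,h_3), S(f_2,h_4), S(h_3,h_4), S(f_1,h_5), S(f_2,h_5), S(h_3,h_5), S(h_4,h_5)) all reduce to 0 modulo the current basis, so we have a Gröbner basis.
Inter-reduce: drop elements whose leading term is divisible by another's, tail-reduce, and make monic.
Reduced Gröbner basis: {x_1 - 1/6x_2^3 + 19/6x_2, x_2^4 - 13x_2^2 + 36}.

A lex Gröbner basis eliminates variables successively. Here x_2^4 - 13x_2^2 + 36 depends only on x_2, with roots {-3, -2, 2, 3}; lifting each root through the earlier basis elements recovers the full solutions.
  x_2 = -3: the earlier basis element becomes x_1 - 5 = 0, giving x_1 = 5 — point (5, -3).
  x_2 = -2: the earlier basis element becomes x_1 - 5 = 0, giving x_1 = 5 — point (5, -2).
  x_2 = 2: the earlier basis element becomes x_1 + 5 = 0, giving x_1 = -5 — point (-5, 2).
  x_2 = 3: the earlier basis element becomes x_1 + 5 = 0, giving x_1 = -5 — point (-5, 3).
Each listed point satisfies every original equation (direct substitution).

{(5, -3), (5, -2), (-5, 2), (-5, 3)}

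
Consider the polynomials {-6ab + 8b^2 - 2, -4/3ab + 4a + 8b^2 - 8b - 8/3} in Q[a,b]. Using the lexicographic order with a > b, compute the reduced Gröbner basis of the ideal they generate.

f_1 = -6ab + 8b^2 - 2, LT = ab.
f_2 = -4/3ab + 4a + 8b^2 - 8b - 8/3, LT = ab.

S(f_1,f_2): lcm = ab. S = 3a + 14/3b^2 - 6b - 5/3.
  leading term a: no divisor's leading term divides it; move 3a to the remainder.
  leading term b^2: no divisor's leading term divides it; move 14/3b^2 to the remainder.
  leading term b: no divisor's leading term divides it; move -6b to the remainder.
  leading term 1: no divisor's leading term divides it; move -5/3 to the remainder.
  remainder 3a + 14/3b^2 - 6b - 5/3 ≠ 0; add g_3 = 3a + 14/3b^2 - 6b - 5/3 to the basis.

S(f_1,g_3): lcm = ab. S = -14/9b^3 + 2/3b^2 + 5/9b + 1/3.
  leading term b^3: no divisor's leading term divides it; move -14/9b^3 to the remainder.
  leading term b^2: no divisor's leading term divides it; move 2/3b^2 to the remainder.
  leading term b: no divisor's leading term divides it; move 5/9b to the remainder.
  leading term 1: no divisor's leading term divides it; move 1/3 to the remainder.
  remainder -14/9b^3 + 2/3b^2 + 5/9b + 1/3 ≠ 0; add g_4 = -14/9b^3 + 2/3b^2 + 5/9b + 1/3 to the basis.

The other S-polynomials (S(f_2,g_3), S(f_1,g_4), S(f_2,g_4), S(g_3,g_4)) all reduce to 0 modulo the current basis, so we have a Gröbner basis.
Inter-reduce: drop elements whose leading term is divisible by another's, tail-reduce, and make monic.

G = {a + 14/9b^2 - 2b - 5/9, b^3 - 3/7b^2 - 5/14b - 3/14}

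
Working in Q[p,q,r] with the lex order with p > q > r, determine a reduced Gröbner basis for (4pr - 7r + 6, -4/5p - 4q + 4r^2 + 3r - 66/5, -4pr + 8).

G = {p - 1, q - 2, r - 2}

The reduced Gröbner basis is the canonical form of the ideal for this ordering.

f_1 = 4pr - 7r + 6, LT = pr.
f_2 = -4/5p - 4q + 4r^2 + 3r - 66/5, LT = p.
f_3 = -4pr + 8, LT = pr.

S(f_1,f_2): lcm = pr. S = -5qr + 5r^3 + 15/4r^2 - 73/4r + 3/2.
  reduce S modulo (f_1, f_2, f_3):
  remainder -5qr + 5r^3 + 15/4r^2 - 73/4r + 3/2 ≠ 0; add g_4 = -5qr + 5r^3 + 15/4r^2 - 73/4r + 3/2 to the basis.

S(f_1,f_3): lcm = pr. S = -7/4r + 7/2.
  reduce S modulo (f_1, f_2, f_3, g_4):
  remainder -7/4r + 7/2 ≠ 0; add g_5 = -7/4r + 7/2 to the basis.

S(f_3,g_4): lcm = pqr. S = pr^3 + 3/4pr^2 - 73/20pr + 3/10p - 2q.
  reduce S modulo (f_1, f_2, f_3, g_4, g_5):
  remainder -7/2q + 7 ≠ 0; add g_6 = -7/2q + 7 to the basis.

The other S-polynomials (S(f_2,f_3), S(f_1,g_4), S(f_2,g_4), S(f_1,g_5), S(f_2,g_5), S(f_3,g_5), S(g_4,g_5), S(f_1,g_6), S(f_2,g_6), S(f_3,g_6), S(g_4,g_6), S(g_5,g_6)) all reduce to 0 modulo the current basis, so we have a Gröbner basis.
Inter-reduce: drop elements whose leading term is divisible by another's, tail-reduce, and make monic.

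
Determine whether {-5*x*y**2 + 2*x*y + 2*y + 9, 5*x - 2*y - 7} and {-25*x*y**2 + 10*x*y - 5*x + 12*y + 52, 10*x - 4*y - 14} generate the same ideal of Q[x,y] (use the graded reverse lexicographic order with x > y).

Equality of ideals is decidable: compute both reduced Gröbner bases (unique for the ordering) and check whether they agree.
Buchberger on the first generating set:
f_1 = -5*x*y**2 + 2*x*y + 2*y + 9, LT = x*y**2.
f_2 = 5*x - 2*y - 7, LT = x.

S(f_1,f_2): lcm = x*y**2. S = 2/5*y**3 - 2/5*x*y + 7/5*y**2 - 2/5*y - 9/5.
  reduce S modulo (f_1, f_2):
  remainder 2/5*y**3 + 31/25*y**2 - 24/25*y - 9/5 ≠ 0; add g_3 = 2/5*y**3 + 31/25*y**2 - 24/25*y - 9/5 to the basis.

The other S-polynomials (S(f_1,g_3), S(f_2,g_3)) all reduce to 0 modulo the current basis, so we have a Gröbner basis.
Inter-reduce: drop elements whose leading term is divisible by another's, tail-reduce, and make monic.
Reduced Gröbner basis: {y**3 + 31/10*y**2 - 12/5*y - 9/2, x - 2/5*y - 7/5}.

Buchberger on the second generating set:
h_1 = -25*x*y**2 + 10*x*y - 5*x + 12*y + 52, LT = x*y**2.
h_2 = 10*x - 4*y - 14, LT = x.

S(h_1,h_2): lcm = x*y**2. S = 2/5*y**3 - 2/5*x*y + 7/5*y**2 + 1/5*x - 12/25*y - 52/25.
  reduce S modulo (h_1, h_2):
  remainder 2/5*y**3 + 31/25*y**2 - 24/25*y - 9/5 ≠ 0; add k_3 = 2/5*y**3 + 31/25*y**2 - 24/25*y - 9/5 to the basis.

The other S-polynomials (S(h_1,k_3), S(h_2,k_3)) all reduce to 0 modulo the current basis, so we have a Gröbner basis.
Inter-reduce: drop elements whose leading term is divisible by another's, tail-reduce, and make monic.
Reduced Gröbner basis: {y**3 + 31/10*y**2 - 12/5*y - 9/2, x - 2/5*y - 7/5}.

These coincide, so the ideals are equal.

Yes, the ideals are equal.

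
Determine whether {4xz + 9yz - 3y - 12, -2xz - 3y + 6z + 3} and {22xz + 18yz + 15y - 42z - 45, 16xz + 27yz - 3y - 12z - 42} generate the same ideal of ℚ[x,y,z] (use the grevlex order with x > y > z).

Two ideals are equal iff their reduced Gröbner bases coincide (the reduced basis is unique for a fixed ordering).
Buchberger on the first generating set:
f_1 = 4xz + 9yz - 3y - 12, LT = xz.
f_2 = -2xz - 3y + 6z + 3, LT = xz.

S(f_1,f_2): lcm = xz. S = 9/4yz - 9/4y + 3z - 3/2.
  leading term yz: no divisor's leading term divides it; move 9/4yz to the remainder.
  leading term y: no divisor's leading term divides it; move -9/4y to the remainder.
  leading term z: no divisor's leading term divides it; move 3z to the remainder.
  leading term 1: no divisor's leading term divides it; move -3/2 to the remainder.
  remainder 9/4yz - 9/4y + 3z - 3/2 ≠ 0; add g_3 = 9/4yz - 9/4y + 3z - 3/2 to the basis.

S(f_1,g_3): lcm = xyz. S = 9/4y²z + xy - ¾y² - 4/3xz + ⅔x - 3y.
  leading term y²z: subtract (y)·g_3 from 9/4y²z + xy - ¾y² - 4/3xz + ⅔x - 3y → xy + 3/2y² - 4/3xz - 3yz + ⅔x - 3/2y
  leading term xy: no divisor's leading term divides it; move xy to the remainder.
  leading term y²: no divisor's leading term divides it; move 3/2y² to the remainder.
  leading term xz: subtract (-⅓)·f_1 from -4/3xz - 3yz + ⅔x - 3/2y → ⅔x - 5/2y - 4
  leading term x: no divisor's leading term divides it; move ⅔x to the remainder.
  leading term y: no divisor's leading term divides it; move -5/2y to the remainder.
  leading term 1: no divisor's leading term divides it; move -4 to the remainder.
  remainder xy + 3/2y² + ⅔x - 5/2y - 4 ≠ 0; add g_4 = xy + 3/2y² + ⅔x - 5/2y - 4 to the basis.

The other S-polynomials (S(f_2,g_3), S(f_1,g_4), S(f_2,g_4), S(g_3,g_4)) all reduce to 0 modulo the current basis, so we have a Gröbner basis.
Inter-reduce: drop elements whose leading term is divisible by another's, tail-reduce, and make monic.
Reduced Gröbner basis: {xy + 3/2y² + ⅔x - 5/2y - 4, xz + 3/2y - 3z - 3/2, yz - y + 4/3z - ⅔}.

Buchberger on the second generating set:
h_1 = 22xz + 18yz + 15y - 42z - 45, LT = xz.
h_2 = 16xz + 27yz - 3y - 12z - 42, LT = xz.

S(h_1,h_2): lcm = xz. S = -153/176yz + 153/176y - 51/44z + 51/88.
  leading term yz: no divisor's leading term divides it; move -153/176yz to the remainder.
  leading term y: no divisor's leading term divides it; move 153/176y to the remainder.
  leading term z: no divisor's leading term divides it; move -51/44z to the remainder.
  leading term 1: no divisor's leading term divides it; move 51/88 to the remainder.
  remainder -153/176yz + 153/176y - 51/44z + 51/88 ≠ 0; add k_3 = -153/176yz + 153/176y - 51/44z + 51/88 to the basis.

S(h_1,k_3): lcm = xyz. S = 9/11y²z + xy + 15/22y² - 4/3xz - 21/11yz + ⅔x - 45/22y.
  leading term y²z: subtract (-16/17y)·k_3 from 9/11y²z + xy + 15/22y² - 4/3xz - 21/11yz + ⅔x - 45/22y → xy + 3/2y² - 4/3xz - 3yz + ⅔x - 3/2y
  leading term xy: no divisor's leading term divides it; move xy to the remainder.
  leading term y²: no divisor's leading term divides it; move 3/2y² to the remainder.
  leading term xz: subtract (-2/33)·h_1 from -4/3xz - 3yz + ⅔x - 3/2y → -21/11yz + ⅔x - 13/22y - 28/11z - 30/11
  leading term yz: subtract (112/51)·k_3 from -21/11yz + ⅔x - 13/22y - 28/11z - 30/11 → ⅔x - 5/2y - 4
  leading term x: no divisor's leading term divides it; move ⅔x to the remainder.
  leading term y: no divisor's leading term divides it; move -5/2y to the remainder.
  leading term 1: no divisor's leading term divides it; move -4 to the remainder.
  remainder xy + 3/2y² + ⅔x - 5/2y - 4 ≠ 0; add k_4 = xy + 3/2y² + ⅔x - 5/2y - 4 to the basis.

The other S-polynomials (S(h_2,k_3), S(h_1,k_4), S(h_2,k_4), S(k_3,k_4)) all reduce to 0 modulo the current basis, so we have a Gröbner basis.
Inter-reduce: drop elements whose leading term is divisible by another's, tail-reduce, and make monic.
Reduced Gröbner basis: {xy + 3/2y² + ⅔x - 5/2y - 4, xz + 3/2y - 3z - 3/2, yz - y + 4/3z - ⅔}.

These coincide, so the ideals are equal.

Yes, the ideals are equal.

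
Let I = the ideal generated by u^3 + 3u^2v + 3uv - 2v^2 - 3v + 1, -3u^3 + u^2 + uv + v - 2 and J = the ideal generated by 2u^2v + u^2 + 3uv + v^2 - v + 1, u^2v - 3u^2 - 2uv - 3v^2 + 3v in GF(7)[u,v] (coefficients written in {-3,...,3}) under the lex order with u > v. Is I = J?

Two ideals are equal iff their reduced Gröbner bases coincide (the reduced basis is unique for a fixed ordering).
Buchberger on the first generating set:
f_1 = u^3 + 3u^2v + 3uv - 2v^2 - 3v + 1, LT = u^3.
f_2 = -3u^3 + u^2 + uv + v - 2, LT = u^3.

S(f_1,f_2): lcm = u^3. S = 3u^2v - 2u^2 + uv - 2v^2 + 2v - 2.
  reduce S modulo (f_1, f_2):
  remainder 3u^2v - 2u^2 + uv - 2v^2 + 2v - 2 ≠ 0; add g_3 = 3u^2v - 2u^2 + uv - 2v^2 + 2v - 2 to the basis.

S(f_1,g_3): lcm = u^3v. S = 3u^3 + 3u^2v^2 + 2u^2v - uv^2 - 3uv + 3u - 2v^3 - 3v^2 + v.
  reduce S modulo (f_1, f_2, g_3):
  remainder -u^2 - 2uv^2 - uv + 3u - v + 3 ≠ 0; add g_4 = -u^2 - 2uv^2 - uv + 3u - v + 3 to the basis.

S(f_1,g_4): lcm = u^3. S = -2u^2v^2 + 2u^2v + 3u^2 + 2uv + 3u - 2v^2 - 3v + 1.
  reduce S modulo (f_1, f_2, g_3, g_4):
  remainder 3uv - 3u + v^3 - v^2 - 2v - 3 ≠ 0; add g_5 = 3uv - 3u + v^3 - v^2 - 2v - 3 to the basis.

S(g_3,g_4): lcm = u^2v. S = -3u^2 - 2uv^3 - uv^2 + uv + 3v^2 - v - 3.
  reduce S modulo (f_1, f_2, g_3, g_4, g_5):
  remainder -2u + 3v^5 + 3v^4 + 2v^3 + 3v^2 - 2v + 2 ≠ 0; add g_6 = -2u + 3v^5 + 3v^4 + 2v^3 + 3v^2 - 2v + 2 to the basis.

S(f_1,g_6): lcm = u^3. S = -2u^2v^5 - 2u^2v^4 + u^2v^3 - 2u^2v^2 + 2u^2v + u^2 + 3uv - 2v^2 - 3v + 1.
  reduce S modulo (f_1, f_2, g_3, g_4, g_5, g_6):
  remainder -v^7 - 3v^6 - 2v^5 + 2v^4 + v^3 - 3v^2 + v - 3 ≠ 0; add g_7 = -v^7 - 3v^6 - 2v^5 + 2v^4 + v^3 - 3v^2 + v - 3 to the basis.

S(g_3,g_6): lcm = u^2v. S = -3u^2 - 2uv^6 - 2uv^5 + uv^4 - 2uv^3 - uv^2 - uv - 3v^2 + 3v - 3.
  reduce S modulo (f_1, f_2, g_3, g_4, g_5, g_6, g_7):
  remainder v^6 + 2v^4 - v^3 + 2v^2 - 3v + 1 ≠ 0; add g_8 = v^6 + 2v^4 - v^3 + 2v^2 - 3v + 1 to the basis.

The other S-polynomials (S(f_2,g_3), S(f_2,g_4), S(f_1,g_5), S(f_2,g_5), S(g_3,g_5), S(g_4,g_5), S(f_2,g_6), S(g_4,g_6), S(g_5,g_6), S(f_1,g_7), S(f_2,g_7), S(g_3,g_7), S(g_4,g_7), S(g_5,g_7), S(g_6,g_7), S(f_1,g_8), S(f_2,g_8), S(g_3,g_8), S(g_4,g_8), S(g_5,g_8), S(g_6,g_8), S(g_7,g_8)) all reduce to 0 modulo the current basis, so we have a Gröbner basis.
Inter-reduce: drop elements whose leading term is divisible by another's, tail-reduce, and make monic.
Reduced Gröbner basis: {u + 2v^5 + 2v^4 - v^3 + 2v^2 + v - 1, v^6 + 2v^4 - v^3 + 2v^2 - 3v + 1}.

Buchberger on the second generating set:
h_1 = 2u^2v + u^2 + 3uv + v^2 - v + 1, LT = u^2v.
h_2 = u^2v - 3u^2 - 2uv - 3v^2 + 3v, LT = u^2v.

S(h_1,h_2): lcm = u^2v. S = -3.
  reduce S modulo (h_1, h_2):
  remainder -3 ≠ 0; add k_3 = -3 to the basis.

The other S-polynomials (S(h_1,k_3), S(h_2,k_3)) all reduce to 0 modulo the current basis, so we have a Gröbner basis.
Inter-reduce: drop elements whose leading term is divisible by another's, tail-reduce, and make monic.
Reduced Gröbner basis: {1}.

The bases are distinct; the ideals are different.

No, the ideals differ.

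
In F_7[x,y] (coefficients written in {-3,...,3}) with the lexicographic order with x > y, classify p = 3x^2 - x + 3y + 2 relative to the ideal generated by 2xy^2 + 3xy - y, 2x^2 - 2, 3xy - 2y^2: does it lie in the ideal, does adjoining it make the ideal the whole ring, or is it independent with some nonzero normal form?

First compute the reduced Gröbner basis of I by Buchberger's algorithm.
f_1 = 2xy^2 + 3xy - y, LT = xy^2.
f_2 = 2x^2 - 2, LT = x^2.
f_3 = 3xy - 2y^2, LT = xy.

S(f_1,f_2): lcm = x^2y^2. S = -2x^2y + 3xy + y^2.
  leading term x^2y: subtract (-y)·f_2 from -2x^2y + 3xy + y^2 → 3xy + y^2 - 2y
  leading term xy: subtract (1)·f_3 from 3xy + y^2 - 2y → 3y^2 - 2y
  leading term y^2: no divisor's leading term divides it; move 3y^2 to the remainder.
  leading term y: no divisor's leading term divides it; move -2y to the remainder.
  remainder 3y^2 - 2y ≠ 0; add h_4 = 3y^2 - 2y to the basis.

S(f_1,f_3): lcm = xy^2. S = -2xy + 3y^3 + 3y.
  leading term xy: subtract (-3)·f_3 from -2xy + 3y^3 + 3y → 3y^3 + y^2 + 3y
  leading term y^3: subtract (y)·h_4 from 3y^3 + y^2 + 3y → 3y^2 + 3y
  leading term y^2: subtract (1)·h_4 from 3y^2 + 3y → -2y
  leading term y: no divisor's leading term divides it; move -2y to the remainder.
  remainder -2y ≠ 0; add h_5 = -2y to the basis.

The other S-polynomials (S(f_2,f_3), S(f_1,h_4), S(f_2,h_4), S(f_3,h_4), S(f_1,h_5), S(f_2,h_5), S(f_3,h_5), S(h_4,h_5)) all reduce to 0 modulo the current basis, so we have a Gröbner basis.
Inter-reduce: drop elements whose leading term is divisible by another's, tail-reduce, and make monic.
Reduced Gröbner basis: {x^2 - 1, y}.
Label its elements g_1 = x^2 - 1, g_2 = y.

Reduce p = 3x^2 - x + 3y + 2 modulo G:
  leading term x^2: subtract (3)·g_1 from 3x^2 - x + 3y + 2 → -x + 3y - 2
  leading term x: no divisor's leading term divides it; move -x to the remainder.
  leading term y: subtract (3)·g_2 from 3y - 2 → -2
  leading term 1: no divisor's leading term divides it; move -2 to the remainder.
  normal form = -x - 2.
The normal form is nonzero, so p ∉ I. Since p minus its normal form lies in I, I + (p) = I + (r) where r = -x - 2; decide whether this ideal is the whole ring.
Run Buchberger on G together with r (pairs among the g_i already reduce to 0 since G is a Gröbner basis):
g_1 = x^2 - 1, LT = x^2.
g_2 = y, LT = y.
r = -x - 2, LT = x.

S(g_1,r): lcm = x^2. S = -2x - 1.
  leading term x: subtract (2)·r from -2x - 1 → 3
  leading term 1: no divisor's leading term divides it; move 3 to the remainder.
  remainder 3 ≠ 0; add m_4 = 3 to the basis.

The other S-polynomials (S(g_1,g_2), S(g_2,r), S(g_1,m_4), S(g_2,m_4), S(r,m_4)) all reduce to 0 modulo the current basis, so we have a Gröbner basis.
Inter-reduce: drop elements whose leading term is divisible by another's, tail-reduce, and make monic.
Reduced Gröbner basis: {1}.
The reduced Gröbner basis of I + (p) is {1}: the ideal is the whole ring, so the enlarged system has no common solution — adjoining p is inconsistent.

Adjoining 3x^2 - x + 3y + 2 makes the ideal the whole ring: the system is inconsistent.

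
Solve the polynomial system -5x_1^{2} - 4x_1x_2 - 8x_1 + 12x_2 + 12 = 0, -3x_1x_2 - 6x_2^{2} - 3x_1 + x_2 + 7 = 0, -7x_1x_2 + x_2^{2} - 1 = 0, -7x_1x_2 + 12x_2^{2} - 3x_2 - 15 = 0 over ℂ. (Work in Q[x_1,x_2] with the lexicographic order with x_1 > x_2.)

{(0, -1)}

Compute a lex Gröbner basis by Buchberger's algorithm.
f_1 = -5x_1^{2} - 4x_1x_2 - 8x_1 + 12x_2 + 12, LT = x_1^{2}.
f_2 = -3x_1x_2 - 3x_1 - 6x_2^{2} + x_2 + 7, LT = x_1x_2.
f_3 = -7x_1x_2 + x_2^{2} - 1, LT = x_1x_2.
f_4 = -7x_1x_2 + 12x_2^{2} - 3x_2 - 15, LT = x_1x_2.

S(f_1,f_2): lcm = x_1^{2}x_2. S = -x_1^{2} - \tfrac{6}{5}x_1x_2^{2} + \tfrac{29}{15}x_1x_2 + \tfrac{7}{3}x_1 - \tfrac{12}{5}x_2^{2} - \tfrac{12}{5}x_2.
  reduce S modulo (f_1, f_2, f_3, f_4):
  remainder \tfrac{12}{5}x_2^{3} - \tfrac{32}{3}x_2^{2} - \tfrac{283}{45}x_2 + \tfrac{61}{9} ≠ 0; add h_5 = \tfrac{12}{5}x_2^{3} - \tfrac{32}{3}x_2^{2} - \tfrac{283}{45}x_2 + \tfrac{61}{9} to the basis.

S(f_1,f_3): lcm = x_1^{2}x_2. S = \tfrac{33}{35}x_1x_2^{2} + \tfrac{8}{5}x_1x_2 - \tfrac{1}{7}x_1 - \tfrac{12}{5}x_2^{2} - \tfrac{12}{5}x_2.
  reduce S modulo (f_1, f_2, f_3, f_4, h_5):
  remainder -\tfrac{4}{5}x_1 - \tfrac{1237}{105}x_2^{2} - \tfrac{443}{90}x_2 + \tfrac{4321}{630} ≠ 0; add h_6 = -\tfrac{4}{5}x_1 - \tfrac{1237}{105}x_2^{2} - \tfrac{443}{90}x_2 + \tfrac{4321}{630} to the basis.

S(f_1,f_4): lcm = x_1^{2}x_2. S = \tfrac{88}{35}x_1x_2^{2} + \tfrac{41}{35}x_1x_2 - \tfrac{15}{7}x_1 - \tfrac{12}{5}x_2^{2} - \tfrac{12}{5}x_2.
  reduce S modulo (f_1, f_2, f_3, f_4, h_5, h_6):
  remainder -\tfrac{85}{9}x_2^{2} - \tfrac{1979}{378}x_2 + \tfrac{1591}{378} ≠ 0; add h_7 = -\tfrac{85}{9}x_2^{2} - \tfrac{1979}{378}x_2 + \tfrac{1591}{378} to the basis.

S(f_2,f_3): lcm = x_1x_2. S = x_1 + \tfrac{15}{7}x_2^{2} - \tfrac{1}{3}x_2 - \tfrac{52}{21}.
  reduce S modulo (f_1, f_2, f_3, f_4, h_5, h_6, h_7):
  remainder \tfrac{1747}{3570}x_2 + \tfrac{1747}{3570} ≠ 0; add h_8 = \tfrac{1747}{3570}x_2 + \tfrac{1747}{3570} to the basis.

The other S-polynomials (S(f_2,f_4), S(f_3,f_4), S(f_1,h_5), S(f_2,h_5), S(f_3,h_5), S(f_4,h_5), S(f_1,h_6), S(f_2,h_6), S(f_3,h_6), S(f_4,h_6), S(h_5,h_6), S(f_1,h_7), S(f_2,h_7), S(f_3,h_7), S(f_4,h_7), S(h_5,h_7), S(h_6,h_7), S(f_1,h_8), S(f_2,h_8), S(f_3,h_8), S(f_4,h_8), S(h_5,h_8), S(h_6,h_8), S(h_7,h_8)) all reduce to 0 modulo the current basis, so we have a Gröbner basis.
Inter-reduce: drop elements whose leading term is divisible by another's, tail-reduce, and make monic.
Reduced Gröbner basis: {x_1, x_2 + 1}.

From the last basis element, x_2 + 1 = 0, so x_2 takes values in {-1}. Each choice, substituted upward through the basis, yields the corresponding point(s) of the solution set.
  x_2 = -1: the earlier basis element becomes x_1 = 0, giving x_1 = 0 — point (0, -1).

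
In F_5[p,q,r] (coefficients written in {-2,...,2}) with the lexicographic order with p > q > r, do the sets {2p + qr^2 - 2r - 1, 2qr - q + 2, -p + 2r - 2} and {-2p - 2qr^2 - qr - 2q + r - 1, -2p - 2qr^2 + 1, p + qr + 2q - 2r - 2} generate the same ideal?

For a fixed monomial order, each ideal has a unique reduced Gröbner basis; comparing bases decides equality.
Buchberger on the first generating set:
f_1 = 2p + qr^2 - 2r - 1, LT = p.
f_2 = 2qr - q + 2, LT = qr.
f_3 = -p + 2r - 2, LT = p.

S(f_1,f_3): lcm = p. S = -2qr^2 + r.
  reduce S modulo (f_1, f_2, f_3):
  remainder 2q - 2r + 1 ≠ 0; add g_4 = 2q - 2r + 1 to the basis.

S(f_2,g_4): lcm = qr. S = 2q + r^2 + 2r + 1.
  reduce S modulo (f_1, f_2, f_3, g_4):
  remainder r^2 - r ≠ 0; add g_5 = r^2 - r to the basis.

The other S-polynomials (S(f_1,f_2), S(f_2,f_3), S(f_1,g_4), S(f_3,g_4), S(f_1,g_5), S(f_2,g_5), S(f_3,g_5), S(g_4,g_5)) all reduce to 0 modulo the current basis, so we have a Gröbner basis.
Inter-reduce: drop elements whose leading term is divisible by another's, tail-reduce, and make monic.
Reduced Gröbner basis: {p - 2r + 2, q - r - 2, r^2 - r}.

Buchberger on the second generating set:
h_1 = -2p - 2qr^2 - qr - 2q + r - 1, LT = p.
h_2 = -2p - 2qr^2 + 1, LT = p.
h_3 = p + qr + 2q - 2r - 2, LT = p.

S(h_1,h_2): lcm = p. S = -2qr + q + 2r + 1.
  reduce S modulo (h_1, h_2, h_3):
  remainder -2qr + q + 2r + 1 ≠ 0; add k_4 = -2qr + q + 2r + 1 to the basis.

S(h_1,h_3): lcm = p. S = qr^2 + 2qr - q - r.
  reduce S modulo (h_1, h_2, h_3, k_4):
  remainder -q + r^2 + 2r ≠ 0; add k_5 = -q + r^2 + 2r to the basis.

S(k_4,k_5): lcm = qr. S = 2q + r^3 + 2r^2 - r + 2.
  reduce S modulo (h_1, h_2, h_3, k_4, k_5):
  remainder r^3 - r^2 - 2r + 2 ≠ 0; add k_6 = r^3 - r^2 - 2r + 2 to the basis.

The other S-polynomials (S(h_2,h_3), S(h_1,k_4), S(h_2,k_4), S(h_3,k_4), S(h_1,k_5), S(h_2,k_5), S(h_3,k_5), S(h_1,k_6), S(h_2,k_6), S(h_3,k_6), S(k_4,k_6), S(k_5,k_6)) all reduce to 0 modulo the current basis, so we have a Gröbner basis.
Inter-reduce: drop elements whose leading term is divisible by another's, tail-reduce, and make monic.
Reduced Gröbner basis: {p - r + 1, q - r^2 - 2r, r^3 - r^2 - 2r + 2}.

These differ, so the ideals are not equal.

No, the ideals differ.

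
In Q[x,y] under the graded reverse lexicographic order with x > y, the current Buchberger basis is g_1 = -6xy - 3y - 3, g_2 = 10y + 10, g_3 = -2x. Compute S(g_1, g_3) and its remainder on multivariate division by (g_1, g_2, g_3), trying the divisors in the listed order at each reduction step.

S(g_1, g_3) = 1/2y + 1/2; remainder on division = 0.

lcm(LM(g_1), LM(g_3)) = xy.
S = (lcm/LT(g_1))·g_1 − (lcm/LT(g_3))·g_3 = 1/2y + 1/2.
Reduce S modulo (g_1, g_2, g_3) in that order:
  leading term y: subtract (1/20)·g_2 from 1/2y + 1/2 → 0
The remainder is 0, so this S-polynomial contributes no new basis element.
This is the inner loop of Buchberger's algorithm — each nonzero remainder becomes a new basis element.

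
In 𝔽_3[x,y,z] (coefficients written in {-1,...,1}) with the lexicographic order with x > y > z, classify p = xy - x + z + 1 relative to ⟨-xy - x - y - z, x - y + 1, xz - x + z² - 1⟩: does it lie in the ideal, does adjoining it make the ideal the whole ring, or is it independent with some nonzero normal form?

xy - x + z + 1 lies in I (it reduces to 0).

First compute the reduced Gröbner basis of I by Buchberger's algorithm.
f_1 = -xy - x - y - z, LT = xy.
f_2 = x - y + 1, LT = x.
f_3 = xz - x + z² - 1, LT = xz.

S(f_1,f_2): lcm = xy. S = x + y² + z.
  leading term x: subtract (1)·f_2 from x + y² + z → y² + y + z - 1
  leading term y²: no divisor's leading term divides it; move y² to the remainder.
  leading term y: no divisor's leading term divides it; move y to the remainder.
  leading term z: no divisor's leading term divides it; move z to the remainder.
  leading term 1: no divisor's leading term divides it; move -1 to the remainder.
  remainder y² + y + z - 1 ≠ 0; add h_4 = y² + y + z - 1 to the basis.

S(f_1,f_3): lcm = xyz. S = xy + xz - yz² + yz + y + z².
  leading term xy: subtract (-1)·f_1 from xy + xz - yz² + yz + y + z² → xz - x - yz² + yz + z² - z
  leading term xz: subtract (z)·f_2 from xz - x - yz² + yz + z² - z → -x - yz² - yz + z² + z
  leading term x: subtract (-1)·f_2 from -x - yz² - yz + z² + z → -yz² - yz - y + z² + z + 1
  leading term yz²: no divisor's leading term divides it; move -yz² to the remainder.
  leading term yz: no divisor's leading term divides it; move -yz to the remainder.
  leading term y: no divisor's leading term divides it; move -y to the remainder.
  leading term z²: no divisor's leading term divides it; move z² to the remainder.
  leading term z: no divisor's leading term divides it; move z to the remainder.
  leading term 1: no divisor's leading term divides it; move 1 to the remainder.
  remainder -yz² - yz - y + z² + z + 1 ≠ 0; add h_5 = -yz² - yz - y + z² + z + 1 to the basis.

S(f_2,f_3): lcm = xz. S = x - yz - z² + z + 1.
  leading term x: subtract (1)·f_2 from x - yz - z² + z + 1 → -yz + y - z² + z
  leading term yz: no divisor's leading term divides it; move -yz to the remainder.
  leading term y: no divisor's leading term divides it; move y to the remainder.
  leading term z²: no divisor's leading term divides it; move -z² to the remainder.
  leading term z: no divisor's leading term divides it; move z to the remainder.
  remainder -yz + y - z² + z ≠ 0; add h_6 = -yz + y - z² + z to the basis.

S(f_1,h_5): lcm = xyz². S = -xyz - xy - xz² + xz + x + yz² + z³.
  leading term xyz: subtract (z)·f_1 from -xyz - xy - xz² + xz + x + yz² + z³ → -xy - xz² - xz + x + yz² + yz + z³ + z²
  leading term xy: subtract (1)·f_1 from -xy - xz² - xz + x + yz² + yz + z³ + z² → -xz² - xz - x + yz² + yz + y + z³ + z² + z
  leading term xz²: subtract (-z²)·f_2 from -xz² - xz - x + yz² + yz + y + z³ + z² + z → -xz - x + yz + y + z³ - z² + z
  leading term xz: subtract (-z)·f_2 from -xz - x + yz + y + z³ - z² + z → -x + y + z³ - z² - z
  leading term x: subtract (-1)·f_2 from -x + y + z³ - z² - z → z³ - z² - z + 1
  leading term z³: no divisor's leading term divides it; move z³ to the remainder.
  leading term z²: no divisor's leading term divides it; move -z² to the remainder.
  leading term z: no divisor's leading term divides it; move -z to the remainder.
  leading term 1: no divisor's leading term divides it; move 1 to the remainder.
  remainder z³ - z² - z + 1 ≠ 0; add h_7 = z³ - z² - z + 1 to the basis.

The other S-polynomials (S(f_1,h_4), S(f_2,h_4), S(f_3,h_4), S(f_2,h_5), S(f_3,h_5), S(h_4,h_5), S(f_1,h_6), S(f_2,h_6), S(f_3,h_6), S(h_4,h_6), S(h_5,h_6), S(f_1,h_7), S(f_2,h_7), S(f_3,h_7), S(h_4,h_7), S(h_5,h_7), S(h_6,h_7)) all reduce to 0 modulo the current basis, so we have a Gröbner basis.
Inter-reduce: drop elements whose leading term is divisible by another's, tail-reduce, and make monic.
Reduced Gröbner basis: {x - y + 1, y² + y + z - 1, yz - y + z² - z, z³ - z² - z + 1}.
Label its elements g_1 = x - y + 1, g_2 = y² + y + z - 1, g_3 = yz - y + z² - z, g_4 = z³ - z² - z + 1.

Reduce p = xy - x + z + 1 modulo G:
  leading term xy: subtract (y)·g_1 from xy - x + z + 1 → -x + y² - y + z + 1
  leading term x: subtract (-1)·g_1 from -x + y² - y + z + 1 → y² + y + z - 1
  leading term y²: subtract (1)·g_2 from y² + y + z - 1 → 0
  normal form = 0.
Since the normal form is 0, p ∈ I.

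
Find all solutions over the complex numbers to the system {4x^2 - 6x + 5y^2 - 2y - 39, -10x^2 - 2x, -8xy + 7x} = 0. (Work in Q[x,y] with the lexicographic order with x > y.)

{(0, -13/5), (0, 3)}

Compute a lex Gröbner basis by Buchberger's algorithm.
f_1 = 4x^2 - 6x + 5y^2 - 2y - 39, LT = x^2.
f_2 = -10x^2 - 2x, LT = x^2.
f_3 = -8xy + 7x, LT = xy.

S(f_1,f_2): lcm = x^2. S = -17/10x + 5/4y^2 - 1/2y - 39/4.
  leading term x: no divisor's leading term divides it; move -17/10x to the remainder.
  leading term y^2: no divisor's leading term divides it; move 5/4y^2 to the remainder.
  leading term y: no divisor's leading term divides it; move -1/2y to the remainder.
  leading term 1: no divisor's leading term divides it; move -39/4 to the remainder.
  remainder -17/10x + 5/4y^2 - 1/2y - 39/4 ≠ 0; add h_4 = -17/10x + 5/4y^2 - 1/2y - 39/4 to the basis.

S(f_1,f_3): lcm = x^2y. S = 7/8x^2 - 3/2xy + 5/4y^3 - 1/2y^2 - 39/4y.
  leading term x^2: subtract (7/32)·f_1 from 7/8x^2 - 3/2xy + 5/4y^3 - 1/2y^2 - 39/4y → -3/2xy + 21/16x + 5/4y^3 - 51/32y^2 - 149/16y + 273/32
  leading term xy: subtract (3/16)·f_3 from -3/2xy + 21/16x + 5/4y^3 - 51/32y^2 - 149/16y + 273/32 → 5/4y^3 - 51/32y^2 - 149/16y + 273/32
  leading term y^3: no divisor's leading term divides it; move 5/4y^3 to the remainder.
  leading term y^2: no divisor's leading term divides it; move -51/32y^2 to the remainder.
  leading term y: no divisor's leading term divides it; move -149/16y to the remainder.
  leading term 1: no divisor's leading term divides it; move 273/32 to the remainder.
  remainder 5/4y^3 - 51/32y^2 - 149/16y + 273/32 ≠ 0; add h_5 = 5/4y^3 - 51/32y^2 - 149/16y + 273/32 to the basis.

S(f_2,f_3): lcm = x^2y. S = 7/8x^2 + 1/5xy.
  leading term x^2: subtract (7/32)·f_1 from 7/8x^2 + 1/5xy → 1/5xy + 21/16x - 35/32y^2 + 7/16y + 273/32
  leading term xy: subtract (-1/40)·f_3 from 1/5xy + 21/16x - 35/32y^2 + 7/16y + 273/32 → 119/80x - 35/32y^2 + 7/16y + 273/32
  leading term x: subtract (-7/8)·h_4 from 119/80x - 35/32y^2 + 7/16y + 273/32 → 0
  remainder 0.

S(f_1,h_4): lcm = x^2. S = 25/34xy^2 - 5/17xy - 123/17x + 5/4y^2 - 1/2y - 39/4.
  leading term xy^2: subtract (-25/272y)·f_3 from 25/34xy^2 - 5/17xy - 123/17x + 5/4y^2 - 1/2y - 39/4 → 95/272xy - 123/17x + 5/4y^2 - 1/2y - 39/4
  leading term xy: subtract (-95/2176)·f_3 from 95/272xy - 123/17x + 5/4y^2 - 1/2y - 39/4 → -887/128x + 5/4y^2 - 1/2y - 39/4
  leading term x: subtract (4435/1088)·h_4 from -887/128x + 5/4y^2 - 1/2y - 39/4 → -16735/4352y^2 + 3347/2176y + 130533/4352
  leading term y^2: no divisor's leading term divides it; move -16735/4352y^2 to the remainder.
  leading term y: no divisor's leading term divides it; move 3347/2176y to the remainder.
  leading term 1: no divisor's leading term divides it; move 130533/4352 to the remainder.
  remainder -16735/4352y^2 + 3347/2176y + 130533/4352 ≠ 0; add h_6 = -16735/4352y^2 + 3347/2176y + 130533/4352 to the basis.

S(f_2,h_4): lcm = x^2. S = 25/34xy^2 - 5/17xy - 941/170x.
  leading term xy^2: subtract (-25/272y)·f_3 from 25/34xy^2 - 5/17xy - 941/170x → 95/272xy - 941/170x
  leading term xy: subtract (-95/2176)·f_3 from 95/272xy - 941/170x → -3347/640x
  leading term x: subtract (3347/1088)·h_4 from -3347/640x → -16735/4352y^2 + 3347/2176y + 130533/4352
  leading term y^2: subtract (1)·h_6 from -16735/4352y^2 + 3347/2176y + 130533/4352 → 0
  remainder 0.

S(f_3,h_4): lcm = xy. S = -7/8x + 25/34y^3 - 5/17y^2 - 195/34y.
  leading term x: subtract (35/68)·h_4 from -7/8x + 25/34y^3 - 5/17y^2 - 195/34y → 25/34y^3 - 15/16y^2 - 745/136y + 1365/272
  leading term y^3: subtract (10/17)·h_5 from 25/34y^3 - 15/16y^2 - 745/136y + 1365/272 → 0
  remainder 0.

S(f_1,h_5): leading monomials are coprime, so the S-polynomial reduces to 0 (Buchberger's first criterion).
S(f_2,h_5): leading monomials are coprime, so the S-polynomial reduces to 0 (Buchberger's first criterion).
S(f_3,h_5): lcm = xy^3. S = 2/5xy^2 + 149/20xy - 273/40x.
  leading term xy^2: subtract (-1/20y)·f_3 from 2/5xy^2 + 149/20xy - 273/40x → 39/5xy - 273/40x
  leading term xy: subtract (-39/40)·f_3 from 39/5xy - 273/40x → 0
  remainder 0.

S(h_4,h_5): leading monomials are coprime, so the S-polynomial reduces to 0 (Buchberger's first criterion).
S(f_1,h_6): leading monomials are coprime, so the S-polynomial reduces to 0 (Buchberger's first criterion).
S(f_2,h_6): leading monomials are coprime, so the S-polynomial reduces to 0 (Buchberger's first criterion).
S(f_3,h_6): lcm = xy^2. S = -19/40xy + 39/5x.
  leading term xy: subtract (19/320)·f_3 from -19/40xy + 39/5x → 2363/320x
  leading term x: subtract (-139/32)·h_4 from 2363/320x → 695/128y^2 - 139/64y - 5421/128
  leading term y^2: subtract (-4726/3347)·h_6 from 695/128y^2 - 139/64y - 5421/128 → 0
  remainder 0.

S(h_4,h_6): leading monomials are coprime, so the S-polynomial reduces to 0 (Buchberger's first criterion).
S(h_5,h_6): lcm = y^3. S = -7/8y^2 + 7/20y + 273/40.
  leading term y^2: subtract (3808/16735)·h_6 from -7/8y^2 + 7/20y + 273/40 → 0
  remainder 0.

Every S-polynomial of the final basis reduces to 0, so we have a Gröbner basis.
Inter-reduce: drop elements whose leading term is divisible by another's, tail-reduce, and make monic.
Reduced Gröbner basis: {x, y^2 - 2/5y - 39/5}.

From the last basis element, y^2 - 2/5y - 39/5 = 0, so y takes values in {-13/5, 3}. Each choice, substituted upward through the basis, yields the corresponding point(s) of the solution set.
  y = -13/5: the earlier basis element becomes x = 0, giving x = 0 — point (0, -13/5).
  y = 3: the earlier basis element becomes x = 0, giving x = 0 — point (0, 3).
Each listed point satisfies every original equation (direct substitution).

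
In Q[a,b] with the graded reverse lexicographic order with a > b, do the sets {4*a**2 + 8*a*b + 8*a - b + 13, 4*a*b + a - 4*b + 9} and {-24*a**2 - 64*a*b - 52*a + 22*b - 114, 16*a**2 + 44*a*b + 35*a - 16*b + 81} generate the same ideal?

For a fixed monomial order, each ideal has a unique reduced Gröbner basis; comparing bases decides equality.
Buchberger on the first generating set:
f_1 = 4*a**2 + 8*a*b + 8*a - b + 13, LT = a**2.
f_2 = 4*a*b + a - 4*b + 9, LT = a*b.

S(f_1,f_2): lcm = a**2*b. S = 2*a*b**2 - 1/4*a**2 + 3*a*b - 1/4*b**2 - 9/4*a + 13/4*b.
  leading term a*b**2: subtract (1/2*b)·f_2 from 2*a*b**2 - 1/4*a**2 + 3*a*b - 1/4*b**2 - 9/4*a + 13/4*b → -1/4*a**2 + 5/2*a*b + 7/4*b**2 - 9/4*a - 5/4*b
  leading term a**2: subtract (-1/16)·f_1 from -1/4*a**2 + 5/2*a*b + 7/4*b**2 - 9/4*a - 5/4*b → 3*a*b + 7/4*b**2 - 7/4*a - 21/16*b + 13/16
  leading term a*b: subtract (3/4)·f_2 from 3*a*b + 7/4*b**2 - 7/4*a - 21/16*b + 13/16 → 7/4*b**2 - 5/2*a + 27/16*b - 95/16
  leading term b**2: no divisor's leading term divides it; move 7/4*b**2 to the remainder.
  leading term a: no divisor's leading term divides it; move -5/2*a to the remainder.
  leading term b: no divisor's leading term divides it; move 27/16*b to the remainder.
  leading term 1: no divisor's leading term divides it; move -95/16 to the remainder.
  remainder 7/4*b**2 - 5/2*a + 27/16*b - 95/16 ≠ 0; add g_3 = 7/4*b**2 - 5/2*a + 27/16*b - 95/16 to the basis.

The other S-polynomials (S(f_1,g_3), S(f_2,g_3)) all reduce to 0 modulo the current basis, so we have a Gröbner basis.
Inter-reduce: drop elements whose leading term is divisible by another's, tail-reduce, and make monic.
Reduced Gröbner basis: {a**2 + 3/2*a + 7/4*b - 5/4, a*b + 1/4*a - b + 9/4, b**2 - 10/7*a + 27/28*b - 95/28}.

Buchberger on the second generating set:
h_1 = -24*a**2 - 64*a*b - 52*a + 22*b - 114, LT = a**2.
h_2 = 16*a**2 + 44*a*b + 35*a - 16*b + 81, LT = a**2.

S(h_1,h_2): lcm = a**2. S = -1/12*a*b - 1/48*a + 1/12*b - 5/16.
  leading term a*b: no divisor's leading term divides it; move -1/12*a*b to the remainder.
  leading term a: no divisor's leading term divides it; move -1/48*a to the remainder.
  leading term b: no divisor's leading term divides it; move 1/12*b to the remainder.
  leading term 1: no divisor's leading term divides it; move -5/16 to the remainder.
  remainder -1/12*a*b - 1/48*a + 1/12*b - 5/16 ≠ 0; add k_3 = -1/12*a*b - 1/48*a + 1/12*b - 5/16 to the basis.

S(h_1,k_3): lcm = a**2*b. S = 8/3*a*b**2 - 1/4*a**2 + 19/6*a*b - 11/12*b**2 - 15/4*a + 19/4*b.
  leading term a*b**2: subtract (-32*b)·k_3 from 8/3*a*b**2 - 1/4*a**2 + 19/6*a*b - 11/12*b**2 - 15/4*a + 19/4*b → -1/4*a**2 + 5/2*a*b + 7/4*b**2 - 15/4*a - 21/4*b
  leading term a**2: subtract (1/96)·h_1 from -1/4*a**2 + 5/2*a*b + 7/4*b**2 - 15/4*a - 21/4*b → 19/6*a*b + 7/4*b**2 - 77/24*a - 263/48*b + 19/16
  leading term a*b: subtract (-38)·k_3 from 19/6*a*b + 7/4*b**2 - 77/24*a - 263/48*b + 19/16 → 7/4*b**2 - 4*a - 37/16*b - 171/16
  leading term b**2: no divisor's leading term divides it; move 7/4*b**2 to the remainder.
  leading term a: no divisor's leading term divides it; move -4*a to the remainder.
  leading term b: no divisor's leading term divides it; move -37/16*b to the remainder.
  leading term 1: no divisor's leading term divides it; move -171/16 to the remainder.
  remainder 7/4*b**2 - 4*a - 37/16*b - 171/16 ≠ 0; add k_4 = 7/4*b**2 - 4*a - 37/16*b - 171/16 to the basis.

The other S-polynomials (S(h_2,k_3), S(h_1,k_4), S(h_2,k_4), S(k_3,k_4)) all reduce to 0 modulo the current basis, so we have a Gröbner basis.
Inter-reduce: drop elements whose leading term is divisible by another's, tail-reduce, and make monic.
Reduced Gröbner basis: {a**2 + 3/2*a + 7/4*b - 21/4, a*b + 1/4*a - b + 15/4, b**2 - 16/7*a - 37/28*b - 171/28}.

The bases are distinct; the ideals are different.

No, the ideals differ.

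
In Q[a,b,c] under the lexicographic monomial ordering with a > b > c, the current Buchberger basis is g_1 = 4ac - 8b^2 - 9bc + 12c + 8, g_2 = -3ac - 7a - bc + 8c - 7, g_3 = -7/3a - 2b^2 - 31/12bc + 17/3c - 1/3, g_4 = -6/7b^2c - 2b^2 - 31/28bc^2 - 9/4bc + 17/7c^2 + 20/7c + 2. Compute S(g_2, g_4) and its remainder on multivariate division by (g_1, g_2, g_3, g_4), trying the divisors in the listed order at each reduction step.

S(g_2, g_4) = -31/24abc^2 - 21/8abc + 17/6ac^2 + 10/3ac + 7/3a + 1/3b^3c - 8/3b^2c + 7/3b^2; remainder on division = 0.

lcm(LM(g_2), LM(g_4)) = ab^2c.
S = (lcm/LT(g_2))·g_2 − (lcm/LT(g_4))·g_4 = -31/24abc^2 - 21/8abc + 17/6ac^2 + 10/3ac + 7/3a + 1/3b^3c - 8/3b^2c + 7/3b^2.
Reduce S modulo (g_1, g_2, g_3, g_4) in that order:
  leading term abc^2: subtract (-31/96bc)·g_1 from -31/24abc^2 - 21/8abc + 17/6ac^2 + 10/3ac + 7/3a + 1/3b^3c - 8/3b^2c + 7/3b^2 → -21/8abc + 17/6ac^2 + 10/3ac + 7/3a - 9/4b^3c - 93/32b^2c^2 - 8/3b^2c + 7/3b^2 + 31/8bc^2 + 31/12bc
  leading term abc: subtract (-21/32b)·g_1 from -21/8abc + 17/6ac^2 + 10/3ac + 7/3a - 9/4b^3c - 93/32b^2c^2 - 8/3b^2c + 7/3b^2 + 31/8bc^2 + 31/12bc → 17/6ac^2 + 10/3ac + 7/3a - 9/4b^3c - 21/4b^3 - 93/32b^2c^2 - 823/96b^2c + 7/3b^2 + 31/8bc^2 + 251/24bc + 21/4b
  leading term ac^2: subtract (17/24c)·g_1 from 17/6ac^2 + 10/3ac + 7/3a - 9/4b^3c - 21/4b^3 - 93/32b^2c^2 - 823/96b^2c + 7/3b^2 + 31/8bc^2 + 251/24bc + 21/4b → 10/3ac + 7/3a - 9/4b^3c - 21/4b^3 - 93/32b^2c^2 - 93/32b^2c + 7/3b^2 + 41/4bc^2 + 251/24bc + 21/4b - 17/2c^2 - 17/3c
  leading term ac: subtract (5/6)·g_1 from 10/3ac + 7/3a - 9/4b^3c - 21/4b^3 - 93/32b^2c^2 - 93/32b^2c + 7/3b^2 + 41/4bc^2 + 251/24bc + 21/4b - 17/2c^2 - 17/3c → 7/3a - 9/4b^3c - 21/4b^3 - 93/32b^2c^2 - 93/32b^2c + 9b^2 + 41/4bc^2 + 431/24bc + 21/4b - 17/2c^2 - 47/3c - 20/3
  leading term a: subtract (-1)·g_3 from 7/3a - 9/4b^3c - 21/4b^3 - 93/32b^2c^2 - 93/32b^2c + 9b^2 + 41/4bc^2 + 431/24bc + 21/4b - 17/2c^2 - 47/3c - 20/3 → -9/4b^3c - 21/4b^3 - 93/32b^2c^2 - 93/32b^2c + 7b^2 + 41/4bc^2 + 123/8bc + 21/4b - 17/2c^2 - 10c - 7
  leading term b^3c: subtract (21/8b)·g_4 from -9/4b^3c - 21/4b^3 - 93/32b^2c^2 - 93/32b^2c + 7b^2 + 41/4bc^2 + 123/8bc + 21/4b - 17/2c^2 - 10c - 7 → 3b^2c + 7b^2 + 31/8bc^2 + 63/8bc - 17/2c^2 - 10c - 7
  leading term b^2c: subtract (-7/2)·g_4 from 3b^2c + 7b^2 + 31/8bc^2 + 63/8bc - 17/2c^2 - 10c - 7 → 0
The remainder is 0, so this S-polynomial contributes no new basis element.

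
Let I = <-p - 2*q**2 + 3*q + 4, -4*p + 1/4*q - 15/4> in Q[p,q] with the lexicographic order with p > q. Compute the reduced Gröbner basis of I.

f_1 = -p - 2*q**2 + 3*q + 4, LT = p.
f_2 = -4*p + 1/4*q - 15/4, LT = p.

S(f_1,f_2): lcm = p. S = 2*q**2 - 47/16*q - 79/16.
  leading term q**2: no divisor's leading term divides it; move 2*q**2 to the remainder.
  leading term q: no divisor's leading term divides it; move -47/16*q to the remainder.
  leading term 1: no divisor's leading term divides it; move -79/16 to the remainder.
  remainder 2*q**2 - 47/16*q - 79/16 ≠ 0; add g_3 = 2*q**2 - 47/16*q - 79/16 to the basis.

The other S-polynomials (S(f_1,g_3), S(f_2,g_3)) all reduce to 0 modulo the current basis, so we have a Gröbner basis.
Inter-reduce: drop elements whose leading term is divisible by another's, tail-reduce, and make monic.

G = {p - 1/16*q + 15/16, q**2 - 47/32*q - 79/32}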